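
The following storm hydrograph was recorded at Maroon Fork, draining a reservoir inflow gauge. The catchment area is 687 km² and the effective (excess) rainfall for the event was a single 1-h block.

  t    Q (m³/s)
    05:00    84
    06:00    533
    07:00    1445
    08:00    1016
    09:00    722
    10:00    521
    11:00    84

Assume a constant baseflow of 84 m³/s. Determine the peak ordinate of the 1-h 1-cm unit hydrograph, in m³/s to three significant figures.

U_p ≈ 680 m³/s

Direct runoff: 0.0, 449.0, 1361.0, 932.0, 638.0, 437.0, 0.0 m³/s; ΣQ_DR = 3817 m³/s, peak = 1361.0 m³/s.
Runoff depth d = ΣQ_DR·Δt / A = 3817 × 3600 / (687 km²) = 20.00 mm.
The 1-cm UH is the DRH scaled by (10 mm)/d, so U_p = 1361.0 × 10/20.00 = 680 m³/s.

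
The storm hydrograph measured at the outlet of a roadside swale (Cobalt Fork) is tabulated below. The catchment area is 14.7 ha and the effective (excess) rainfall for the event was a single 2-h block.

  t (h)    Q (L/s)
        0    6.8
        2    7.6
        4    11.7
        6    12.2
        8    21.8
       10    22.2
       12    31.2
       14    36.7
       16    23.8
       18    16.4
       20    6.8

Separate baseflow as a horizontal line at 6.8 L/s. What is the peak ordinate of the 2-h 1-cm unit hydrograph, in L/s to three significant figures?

Direct runoff: 0.0, 0.8, 4.9, 5.4, 15.0, 15.4, 24.4, 29.9, 17.0, 9.6, 0.0 L/s; ΣQ_DR = 122.4 L/s, peak = 29.9 L/s.
Runoff depth d = ΣQ_DR·Δt / A = 122.4 × 7200 / (14.7 ha) = 5.995 mm.
The 1-cm UH is the DRH scaled by (10 mm)/d, so U_p = 29.9 × 10/5.995 = 49.9 L/s.

U_p ≈ 49.9 L/s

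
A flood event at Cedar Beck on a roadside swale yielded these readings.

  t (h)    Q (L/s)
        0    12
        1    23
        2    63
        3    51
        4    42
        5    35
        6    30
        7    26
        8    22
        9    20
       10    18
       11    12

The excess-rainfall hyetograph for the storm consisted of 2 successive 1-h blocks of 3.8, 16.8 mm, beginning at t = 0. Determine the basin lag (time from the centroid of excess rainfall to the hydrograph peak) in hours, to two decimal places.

t_L ≈ 0.68 h

Centroid of excess rainfall: t_c = Σ P_i·t̄_i / ΣP_i = 1.3155 h (block centres at 0.5, 1.5 h).
Hydrograph peak occurs at t = 2 h, so basin lag t_L = 2 − 1.3155 = 0.68 h.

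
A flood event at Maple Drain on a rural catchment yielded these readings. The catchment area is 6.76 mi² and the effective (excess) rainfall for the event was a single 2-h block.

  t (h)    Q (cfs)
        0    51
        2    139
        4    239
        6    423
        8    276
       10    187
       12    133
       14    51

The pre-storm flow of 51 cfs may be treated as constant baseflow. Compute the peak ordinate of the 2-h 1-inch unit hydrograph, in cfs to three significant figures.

Direct runoff: 0.0, 88.0, 188.0, 372.0, 225.0, 136.0, 82.0, 0.0 cfs; ΣQ_DR = 1091 cfs, peak = 372.0 cfs.
Runoff depth d = ΣQ_DR·Δt / A = 1091 × 7200 / (6.76 mi²) = 0.5002 in.
The 1-inch UH is the DRH scaled by (1 in)/d, so U_p = 372.0 × 1/0.5002 = 744 cfs.

U_p ≈ 744 cfs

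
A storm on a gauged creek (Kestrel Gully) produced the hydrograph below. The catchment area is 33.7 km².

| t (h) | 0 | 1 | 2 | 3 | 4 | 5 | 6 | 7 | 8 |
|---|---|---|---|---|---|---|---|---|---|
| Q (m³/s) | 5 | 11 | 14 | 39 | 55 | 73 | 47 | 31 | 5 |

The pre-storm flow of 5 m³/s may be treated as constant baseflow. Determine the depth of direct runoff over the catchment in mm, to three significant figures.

d ≈ 25.1 mm

Direct runoff: 0.0, 6.0, 9.0, 34.0, 50.0, 68.0, 42.0, 26.0, 0.0 m³/s; ΣQ_DR = 235.0 m³/s.
V = ΣQ_DR · Δt = 235.0 × 3600 s = 8.460 × 10^5 m³.
Over A = 33.7 km², depth = V / A = 25.1 mm.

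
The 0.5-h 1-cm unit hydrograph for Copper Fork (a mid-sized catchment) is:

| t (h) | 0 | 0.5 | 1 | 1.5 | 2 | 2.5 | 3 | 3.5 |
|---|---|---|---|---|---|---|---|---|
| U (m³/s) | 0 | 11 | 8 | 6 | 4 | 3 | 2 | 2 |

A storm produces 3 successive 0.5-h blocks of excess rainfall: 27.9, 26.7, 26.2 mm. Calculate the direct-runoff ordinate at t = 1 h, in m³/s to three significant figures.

By discrete convolution, Q_j = Σ (P_i / 10 mm) · U_{j−i}.
At t = 1 h (j=2): Q = (27.9/10)·8 + (26.7/10)·11 + (26.2/10)·0 = 51.7 m³/s.

Q ≈ 51.7 m³/s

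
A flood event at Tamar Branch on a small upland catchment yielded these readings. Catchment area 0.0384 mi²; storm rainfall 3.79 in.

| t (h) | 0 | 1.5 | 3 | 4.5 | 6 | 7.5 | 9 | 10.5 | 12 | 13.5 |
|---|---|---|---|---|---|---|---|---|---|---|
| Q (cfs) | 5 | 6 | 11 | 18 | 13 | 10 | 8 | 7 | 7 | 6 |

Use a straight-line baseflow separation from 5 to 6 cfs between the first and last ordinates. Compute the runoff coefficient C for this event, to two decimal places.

ΣQ_DR = 36.00 cfs; V = ΣQ_DR·Δt = 1.944 × 10^5 ft³.
Runoff depth d = V / A = 2.179 in.
C = d / P = 2.179 / 3.79 = 0.57.

C ≈ 0.57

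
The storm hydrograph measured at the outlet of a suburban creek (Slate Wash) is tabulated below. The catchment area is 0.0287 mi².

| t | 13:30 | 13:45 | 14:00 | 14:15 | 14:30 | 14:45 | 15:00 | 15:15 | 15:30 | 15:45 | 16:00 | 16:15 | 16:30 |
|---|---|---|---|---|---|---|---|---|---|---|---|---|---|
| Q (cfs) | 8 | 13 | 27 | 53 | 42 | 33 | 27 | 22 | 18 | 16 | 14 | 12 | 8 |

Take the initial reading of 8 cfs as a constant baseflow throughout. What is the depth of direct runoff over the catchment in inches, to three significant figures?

d ≈ 2.55 in

Direct runoff: 0.0, 5.0, 19.0, 45.0, 34.0, 25.0, 19.0, 14.0, 10.0, 8.0, 6.0, 4.0, 0.0 cfs; ΣQ_DR = 189.0 cfs.
V = ΣQ_DR · Δt = 189.0 × 900 s = 1.701 × 10^5 ft³.
Over A = 0.0287 mi², depth = V / A = 2.55 in.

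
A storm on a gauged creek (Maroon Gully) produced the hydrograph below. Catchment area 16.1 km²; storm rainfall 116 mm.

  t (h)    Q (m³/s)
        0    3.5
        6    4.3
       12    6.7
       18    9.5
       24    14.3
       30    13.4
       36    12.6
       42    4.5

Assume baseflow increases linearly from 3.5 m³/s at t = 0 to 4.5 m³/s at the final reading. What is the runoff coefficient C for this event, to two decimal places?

ΣQ_DR = 36.80 m³/s; V = ΣQ_DR·Δt = 7.949 × 10^5 m³.
Runoff depth d = V / A = 49.37 mm.
C = d / P = 49.37 / 116 = 0.43.

C ≈ 0.43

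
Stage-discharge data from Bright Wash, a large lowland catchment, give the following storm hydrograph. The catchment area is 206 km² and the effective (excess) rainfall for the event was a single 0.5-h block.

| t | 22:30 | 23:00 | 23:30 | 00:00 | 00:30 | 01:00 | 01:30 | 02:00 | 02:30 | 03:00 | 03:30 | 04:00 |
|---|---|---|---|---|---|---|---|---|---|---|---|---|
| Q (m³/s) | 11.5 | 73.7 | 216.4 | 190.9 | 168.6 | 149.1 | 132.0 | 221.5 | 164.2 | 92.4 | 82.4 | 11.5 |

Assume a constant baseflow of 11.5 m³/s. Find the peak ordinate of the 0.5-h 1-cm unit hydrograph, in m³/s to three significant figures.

U_p ≈ 175 m³/s

Direct runoff: 0.0, 62.2, 204.9, 179.4, 157.1, 137.6, 120.5, 210.0, 152.7, 80.9, 70.9, 0.0 m³/s; ΣQ_DR = 1376 m³/s, peak = 210.0 m³/s.
Runoff depth d = ΣQ_DR·Δt / A = 1376 × 1800 / (206 km²) = 12.03 mm.
The 1-cm UH is the DRH scaled by (10 mm)/d, so U_p = 210.0 × 10/12.03 = 175 m³/s.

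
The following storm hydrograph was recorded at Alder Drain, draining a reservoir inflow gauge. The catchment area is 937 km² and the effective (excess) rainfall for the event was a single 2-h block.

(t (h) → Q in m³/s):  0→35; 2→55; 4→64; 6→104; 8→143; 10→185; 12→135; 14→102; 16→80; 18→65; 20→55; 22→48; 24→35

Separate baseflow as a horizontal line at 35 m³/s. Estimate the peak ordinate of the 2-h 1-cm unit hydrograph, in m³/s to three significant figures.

Direct runoff: 0.0, 20.0, 29.0, 69.0, 108.0, 150.0, 100.0, 67.0, 45.0, 30.0, 20.0, 13.0, 0.0 m³/s; ΣQ_DR = 651.0 m³/s, peak = 150.0 m³/s.
Runoff depth d = ΣQ_DR·Δt / A = 651.0 × 7200 / (937 km²) = 5.002 mm.
The 1-cm UH is the DRH scaled by (10 mm)/d, so U_p = 150.0 × 10/5.002 = 300 m³/s.

U_p ≈ 300 m³/s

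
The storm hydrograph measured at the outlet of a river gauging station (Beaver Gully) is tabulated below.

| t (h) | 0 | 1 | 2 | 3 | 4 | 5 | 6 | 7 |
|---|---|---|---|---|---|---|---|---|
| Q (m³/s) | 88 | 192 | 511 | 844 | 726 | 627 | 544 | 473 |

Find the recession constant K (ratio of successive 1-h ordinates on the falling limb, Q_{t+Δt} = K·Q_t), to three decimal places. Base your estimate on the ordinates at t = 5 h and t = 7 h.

Using the recession-limb readings at t = 5 h and t = 7 h: Q falls from 627 to 473 m³/s over 2 intervals.
K = (Q₂/Q₁)^(1/2) = (473/627)^(1/2) = 0.869.

K ≈ 0.869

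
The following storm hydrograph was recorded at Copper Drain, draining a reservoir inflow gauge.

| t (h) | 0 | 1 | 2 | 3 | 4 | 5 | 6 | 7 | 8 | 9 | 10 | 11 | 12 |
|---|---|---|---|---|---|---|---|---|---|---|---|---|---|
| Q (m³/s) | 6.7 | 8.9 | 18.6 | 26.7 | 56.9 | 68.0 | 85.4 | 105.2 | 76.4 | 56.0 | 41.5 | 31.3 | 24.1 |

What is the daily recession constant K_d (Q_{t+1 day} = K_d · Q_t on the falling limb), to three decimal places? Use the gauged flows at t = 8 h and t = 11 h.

K_d ≈ 0.001

Between t = 8 h and t = 11 h the flow falls from 76.4 to 31.3 m³/s over 3×1 h = 3 h.
Per-interval ratio K = (31.3/76.4)^(1/3) = 0.7427; K_d = K^(24/1) = 0.001.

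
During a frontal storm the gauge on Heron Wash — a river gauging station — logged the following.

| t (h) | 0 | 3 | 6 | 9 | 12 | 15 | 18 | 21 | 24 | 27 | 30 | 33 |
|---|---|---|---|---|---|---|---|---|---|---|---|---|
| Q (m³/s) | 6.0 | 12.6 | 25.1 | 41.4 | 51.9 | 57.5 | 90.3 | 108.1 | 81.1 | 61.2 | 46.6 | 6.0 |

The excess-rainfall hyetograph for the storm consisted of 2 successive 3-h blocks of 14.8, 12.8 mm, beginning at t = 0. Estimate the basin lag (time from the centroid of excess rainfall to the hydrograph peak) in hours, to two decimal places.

t_L ≈ 18.11 h

Centroid of excess rainfall: t_c = Σ P_i·t̄_i / ΣP_i = 2.8913 h (block centres at 1.5, 4.5 h).
Hydrograph peak occurs at t = 21 h, so basin lag t_L = 21 − 2.8913 = 18.11 h.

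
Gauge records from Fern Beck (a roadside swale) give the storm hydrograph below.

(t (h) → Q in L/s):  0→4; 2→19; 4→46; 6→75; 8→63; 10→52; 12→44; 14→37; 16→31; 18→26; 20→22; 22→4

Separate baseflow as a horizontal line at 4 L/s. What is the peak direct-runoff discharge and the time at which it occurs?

Subtracting baseflow gives direct-runoff ordinates: 0.0, 15.0, 42.0, 71.0, 59.0, 48.0, 40.0, 33.0, 27.0, 22.0, 18.0, 0.0 L/s.
The maximum is 71.0 L/s, occurring at the reading for t = 6 h.

Q_p = 71.0 L/s at t = 6 h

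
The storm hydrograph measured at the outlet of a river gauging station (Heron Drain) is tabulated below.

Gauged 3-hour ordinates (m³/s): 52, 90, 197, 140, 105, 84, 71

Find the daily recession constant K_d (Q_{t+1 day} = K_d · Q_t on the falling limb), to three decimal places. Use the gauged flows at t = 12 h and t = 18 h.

K_d ≈ 0.209

Between t = 12 h and t = 18 h the flow falls from 105 to 71 m³/s over 2×3 h = 6 h.
Per-interval ratio K = (71/105)^(1/2) = 0.8223; K_d = K^(24/3) = 0.209.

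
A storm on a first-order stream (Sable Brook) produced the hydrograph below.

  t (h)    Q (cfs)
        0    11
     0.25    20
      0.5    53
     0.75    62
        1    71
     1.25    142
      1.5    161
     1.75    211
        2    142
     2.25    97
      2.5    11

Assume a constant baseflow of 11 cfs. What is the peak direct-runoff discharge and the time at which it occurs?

Subtracting baseflow gives direct-runoff ordinates: 0.0, 9.0, 42.0, 51.0, 60.0, 131.0, 150.0, 200.0, 131.0, 86.0, 0.0 cfs.
The maximum is 200.0 cfs, occurring at the reading for t = 1.75 h.

Q_p = 200.0 cfs at t = 1.75 h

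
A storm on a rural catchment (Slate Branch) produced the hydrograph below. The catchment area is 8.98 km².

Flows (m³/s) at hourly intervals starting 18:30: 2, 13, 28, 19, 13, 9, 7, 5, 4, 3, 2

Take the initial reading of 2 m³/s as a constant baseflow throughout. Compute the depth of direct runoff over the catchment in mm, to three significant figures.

d ≈ 33.3 mm

Direct runoff: 0.0, 11.0, 26.0, 17.0, 11.0, 7.0, 5.0, 3.0, 2.0, 1.0, 0.0 m³/s; ΣQ_DR = 83.00 m³/s.
V = ΣQ_DR · Δt = 83.00 × 3600 s = 2.988 × 10^5 m³.
Over A = 8.98 km², depth = V / A = 33.3 mm.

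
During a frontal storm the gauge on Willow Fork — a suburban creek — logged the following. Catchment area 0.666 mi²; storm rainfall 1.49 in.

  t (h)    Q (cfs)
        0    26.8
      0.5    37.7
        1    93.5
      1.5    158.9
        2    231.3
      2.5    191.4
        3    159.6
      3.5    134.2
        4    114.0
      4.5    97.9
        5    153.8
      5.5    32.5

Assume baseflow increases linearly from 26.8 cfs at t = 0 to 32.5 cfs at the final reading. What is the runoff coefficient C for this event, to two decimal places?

ΣQ_DR = 1076 cfs; V = ΣQ_DR·Δt = 1.936 × 10^6 ft³.
Runoff depth d = V / A = 1.252 in.
C = d / P = 1.252 / 1.49 = 0.84.

C ≈ 0.84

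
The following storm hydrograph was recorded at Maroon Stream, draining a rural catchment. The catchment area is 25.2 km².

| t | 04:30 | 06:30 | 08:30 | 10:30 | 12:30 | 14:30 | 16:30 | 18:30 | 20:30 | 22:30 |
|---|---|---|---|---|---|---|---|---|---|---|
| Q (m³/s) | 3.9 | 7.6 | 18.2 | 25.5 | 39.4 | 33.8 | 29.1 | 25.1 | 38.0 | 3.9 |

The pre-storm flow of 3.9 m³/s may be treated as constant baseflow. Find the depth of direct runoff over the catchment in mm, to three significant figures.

Direct runoff: 0.0, 3.7, 14.3, 21.6, 35.5, 29.9, 25.2, 21.2, 34.1, 0.0 m³/s; ΣQ_DR = 185.5 m³/s.
V = ΣQ_DR · Δt = 185.5 × 7200 s = 1.336 × 10^6 m³.
Over A = 25.2 km², depth = V / A = 53.0 mm.

d ≈ 53.0 mm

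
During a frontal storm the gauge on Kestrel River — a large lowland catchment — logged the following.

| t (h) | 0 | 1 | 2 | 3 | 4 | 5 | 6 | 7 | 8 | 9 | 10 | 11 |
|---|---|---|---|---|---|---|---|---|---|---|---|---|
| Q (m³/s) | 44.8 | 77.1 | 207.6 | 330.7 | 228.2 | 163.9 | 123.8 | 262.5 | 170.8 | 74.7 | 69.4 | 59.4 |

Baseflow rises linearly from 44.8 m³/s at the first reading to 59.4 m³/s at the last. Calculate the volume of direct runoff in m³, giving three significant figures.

V ≈ 4.28 × 10^6 m³

Direct-runoff ordinates (Q − Q_b): 0.00, 30.97, 160.15, 281.92, 178.09, 112.46, 71.04, 208.41, 115.38, 17.95, 11.33, 0.00 m³/s.
ΣQ_DR = 1188 m³/s.
With Δt = 1 h = 3600 s, V = ΣQ_DR · Δt = 1188 × 3600 = 4.28 × 10^6 m³.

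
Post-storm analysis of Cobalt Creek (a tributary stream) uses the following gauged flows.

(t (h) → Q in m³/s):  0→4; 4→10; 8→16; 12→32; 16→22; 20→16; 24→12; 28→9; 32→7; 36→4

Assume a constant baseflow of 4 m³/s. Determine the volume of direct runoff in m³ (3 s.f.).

V ≈ 1.32 × 10^6 m³

Direct-runoff ordinates (Q − Q_b): 0.0, 6.0, 12.0, 28.0, 18.0, 12.0, 8.0, 5.0, 3.0, 0.0 m³/s.
ΣQ_DR = 92.00 m³/s.
With Δt = 4 h = 14400 s, V = ΣQ_DR · Δt = 92.00 × 14400 = 1.32 × 10^6 m³.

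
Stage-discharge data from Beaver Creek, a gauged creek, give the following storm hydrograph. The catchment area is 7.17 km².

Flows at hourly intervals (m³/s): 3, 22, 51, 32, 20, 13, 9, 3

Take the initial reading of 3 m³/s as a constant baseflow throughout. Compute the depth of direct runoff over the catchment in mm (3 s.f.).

d ≈ 64.8 mm

Direct runoff: 0.0, 19.0, 48.0, 29.0, 17.0, 10.0, 6.0, 0.0 m³/s; ΣQ_DR = 129.0 m³/s.
V = ΣQ_DR · Δt = 129.0 × 3600 s = 4.644 × 10^5 m³.
Over A = 7.17 km², depth = V / A = 64.8 mm.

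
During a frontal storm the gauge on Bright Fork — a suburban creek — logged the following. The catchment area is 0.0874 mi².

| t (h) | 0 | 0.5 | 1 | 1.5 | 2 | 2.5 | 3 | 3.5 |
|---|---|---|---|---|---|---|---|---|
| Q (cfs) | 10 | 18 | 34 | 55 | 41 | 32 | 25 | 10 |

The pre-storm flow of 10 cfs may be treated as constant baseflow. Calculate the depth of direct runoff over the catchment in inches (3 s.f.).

d ≈ 1.29 in

Direct runoff: 0.0, 8.0, 24.0, 45.0, 31.0, 22.0, 15.0, 0.0 cfs; ΣQ_DR = 145.0 cfs.
V = ΣQ_DR · Δt = 145.0 × 1800 s = 2.610 × 10^5 ft³.
Over A = 0.0874 mi², depth = V / A = 1.29 in.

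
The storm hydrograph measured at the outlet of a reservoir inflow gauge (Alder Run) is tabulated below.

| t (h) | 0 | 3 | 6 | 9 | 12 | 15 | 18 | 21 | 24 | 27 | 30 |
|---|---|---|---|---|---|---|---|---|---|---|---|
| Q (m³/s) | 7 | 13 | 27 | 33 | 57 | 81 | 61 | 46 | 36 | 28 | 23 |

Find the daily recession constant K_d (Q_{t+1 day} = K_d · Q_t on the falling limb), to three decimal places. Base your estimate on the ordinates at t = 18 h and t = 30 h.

K_d ≈ 0.142

Between t = 18 h and t = 30 h the flow falls from 61 to 23 m³/s over 4×3 h = 12 h.
Per-interval ratio K = (23/61)^(1/4) = 0.7836; K_d = K^(24/3) = 0.142.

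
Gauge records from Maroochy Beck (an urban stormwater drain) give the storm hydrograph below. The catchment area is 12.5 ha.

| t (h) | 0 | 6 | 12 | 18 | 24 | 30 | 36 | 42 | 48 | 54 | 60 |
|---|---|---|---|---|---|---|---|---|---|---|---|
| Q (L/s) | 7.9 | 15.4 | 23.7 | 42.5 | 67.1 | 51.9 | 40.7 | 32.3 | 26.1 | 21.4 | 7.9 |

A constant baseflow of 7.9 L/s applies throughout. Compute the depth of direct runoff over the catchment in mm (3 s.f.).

Direct runoff: 0.0, 7.5, 15.8, 34.6, 59.2, 44.0, 32.8, 24.4, 18.2, 13.5, 0.0 L/s; ΣQ_DR = 250.0 L/s.
V = ΣQ_DR · Δt = 250.0 × 21600 s = 5.400 × 10^6 L.
Over A = 12.5 ha, depth = V / A = 43.2 mm.

d ≈ 43.2 mm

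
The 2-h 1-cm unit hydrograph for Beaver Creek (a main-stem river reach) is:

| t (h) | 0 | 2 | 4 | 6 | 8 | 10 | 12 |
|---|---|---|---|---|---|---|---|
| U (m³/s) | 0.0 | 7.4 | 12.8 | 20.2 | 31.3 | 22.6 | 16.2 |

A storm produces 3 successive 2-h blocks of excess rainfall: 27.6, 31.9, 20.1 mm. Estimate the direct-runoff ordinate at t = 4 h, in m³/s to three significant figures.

By discrete convolution, Q_j = Σ (P_i / 10 mm) · U_{j−i}.
At t = 4 h (j=2): Q = (27.6/10)·12.8 + (31.9/10)·7.4 + (20.1/10)·0.0 = 58.9 m³/s.

Q ≈ 58.9 m³/s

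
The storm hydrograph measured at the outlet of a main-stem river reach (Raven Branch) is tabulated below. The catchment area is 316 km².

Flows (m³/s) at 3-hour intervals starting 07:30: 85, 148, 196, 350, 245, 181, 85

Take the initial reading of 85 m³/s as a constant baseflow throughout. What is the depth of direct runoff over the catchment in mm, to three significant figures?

Direct runoff: 0.0, 63.0, 111.0, 265.0, 160.0, 96.0, 0.0 m³/s; ΣQ_DR = 695.0 m³/s.
V = ΣQ_DR · Δt = 695.0 × 10800 s = 7.506 × 10^6 m³.
Over A = 316 km², depth = V / A = 23.8 mm.

d ≈ 23.8 mm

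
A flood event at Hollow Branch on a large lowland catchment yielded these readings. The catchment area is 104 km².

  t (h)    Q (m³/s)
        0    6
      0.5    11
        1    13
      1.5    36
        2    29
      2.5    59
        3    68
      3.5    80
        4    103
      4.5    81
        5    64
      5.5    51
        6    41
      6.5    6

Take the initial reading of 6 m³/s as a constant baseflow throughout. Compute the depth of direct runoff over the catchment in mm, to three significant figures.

d ≈ 9.76 mm

Direct runoff: 0.0, 5.0, 7.0, 30.0, 23.0, 53.0, 62.0, 74.0, 97.0, 75.0, 58.0, 45.0, 35.0, 0.0 m³/s; ΣQ_DR = 564.0 m³/s.
V = ΣQ_DR · Δt = 564.0 × 1800 s = 1.015 × 10^6 m³.
Over A = 104 km², depth = V / A = 9.76 mm.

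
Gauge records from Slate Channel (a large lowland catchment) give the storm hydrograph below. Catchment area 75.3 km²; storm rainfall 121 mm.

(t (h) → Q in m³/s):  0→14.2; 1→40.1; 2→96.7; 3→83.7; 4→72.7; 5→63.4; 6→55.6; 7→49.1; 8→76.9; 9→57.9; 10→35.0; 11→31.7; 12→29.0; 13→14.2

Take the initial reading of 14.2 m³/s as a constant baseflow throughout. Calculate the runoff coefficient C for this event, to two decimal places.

ΣQ_DR = 521.4 m³/s; V = ΣQ_DR·Δt = 1.877 × 10^6 m³.
Runoff depth d = V / A = 24.93 mm.
C = d / P = 24.93 / 121 = 0.21.

C ≈ 0.21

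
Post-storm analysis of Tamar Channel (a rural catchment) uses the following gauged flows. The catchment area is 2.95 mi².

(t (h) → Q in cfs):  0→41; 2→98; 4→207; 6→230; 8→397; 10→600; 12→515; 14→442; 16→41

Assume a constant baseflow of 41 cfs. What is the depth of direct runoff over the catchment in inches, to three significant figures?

d ≈ 2.31 in

Direct runoff: 0.0, 57.0, 166.0, 189.0, 356.0, 559.0, 474.0, 401.0, 0.0 cfs; ΣQ_DR = 2202 cfs.
V = ΣQ_DR · Δt = 2202 × 7200 s = 1.585 × 10^7 ft³.
Over A = 2.95 mi², depth = V / A = 2.31 in.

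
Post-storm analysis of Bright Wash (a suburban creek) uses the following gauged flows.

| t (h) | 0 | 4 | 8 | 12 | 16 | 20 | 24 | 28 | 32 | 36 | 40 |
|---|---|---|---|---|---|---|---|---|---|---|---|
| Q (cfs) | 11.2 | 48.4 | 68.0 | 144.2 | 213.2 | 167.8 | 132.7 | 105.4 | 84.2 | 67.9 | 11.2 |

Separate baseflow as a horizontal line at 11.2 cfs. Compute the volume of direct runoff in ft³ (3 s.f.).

V ≈ 1.34 × 10^7 ft³

Direct-runoff ordinates (Q − Q_b): 0.0, 37.2, 56.8, 133.0, 202.0, 156.6, 121.5, 94.2, 73.0, 56.7, 0.0 cfs.
ΣQ_DR = 931.0 cfs.
With Δt = 4 h = 14400 s, V = ΣQ_DR · Δt = 931.0 × 14400 = 1.34 × 10^7 ft³.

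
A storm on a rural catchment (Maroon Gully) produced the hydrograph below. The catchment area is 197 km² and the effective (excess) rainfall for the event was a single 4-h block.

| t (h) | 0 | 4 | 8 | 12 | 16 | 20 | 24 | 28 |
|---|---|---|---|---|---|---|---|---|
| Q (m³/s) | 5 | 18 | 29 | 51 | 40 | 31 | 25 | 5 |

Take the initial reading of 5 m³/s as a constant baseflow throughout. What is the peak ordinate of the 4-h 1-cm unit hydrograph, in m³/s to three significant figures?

Direct runoff: 0.0, 13.0, 24.0, 46.0, 35.0, 26.0, 20.0, 0.0 m³/s; ΣQ_DR = 164.0 m³/s, peak = 46.0 m³/s.
Runoff depth d = ΣQ_DR·Δt / A = 164.0 × 14400 / (197 km²) = 11.99 mm.
The 1-cm UH is the DRH scaled by (10 mm)/d, so U_p = 46.0 × 10/11.99 = 38.4 m³/s.

U_p ≈ 38.4 m³/s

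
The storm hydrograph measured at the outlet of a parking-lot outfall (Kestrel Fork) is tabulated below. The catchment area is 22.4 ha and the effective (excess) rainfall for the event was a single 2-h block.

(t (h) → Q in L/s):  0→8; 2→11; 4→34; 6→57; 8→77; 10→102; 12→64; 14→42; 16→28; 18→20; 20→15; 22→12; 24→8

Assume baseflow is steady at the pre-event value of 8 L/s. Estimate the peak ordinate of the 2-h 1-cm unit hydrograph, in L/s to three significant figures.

U_p ≈ 78.2 L/s

Direct runoff: 0.0, 3.0, 26.0, 49.0, 69.0, 94.0, 56.0, 34.0, 20.0, 12.0, 7.0, 4.0, 0.0 L/s; ΣQ_DR = 374.0 L/s, peak = 94.0 L/s.
Runoff depth d = ΣQ_DR·Δt / A = 374.0 × 7200 / (22.4 ha) = 12.02 mm.
The 1-cm UH is the DRH scaled by (10 mm)/d, so U_p = 94.0 × 10/12.02 = 78.2 L/s.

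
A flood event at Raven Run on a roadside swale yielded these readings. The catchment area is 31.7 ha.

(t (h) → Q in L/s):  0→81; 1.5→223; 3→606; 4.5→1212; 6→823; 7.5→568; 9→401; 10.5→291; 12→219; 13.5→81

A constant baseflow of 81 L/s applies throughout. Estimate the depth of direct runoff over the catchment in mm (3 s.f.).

d ≈ 62.9 mm

Direct runoff: 0.0, 142.0, 525.0, 1131.0, 742.0, 487.0, 320.0, 210.0, 138.0, 0.0 L/s; ΣQ_DR = 3695 L/s.
V = ΣQ_DR · Δt = 3695 × 5400 s = 1.995 × 10^7 L.
Over A = 31.7 ha, depth = V / A = 62.9 mm.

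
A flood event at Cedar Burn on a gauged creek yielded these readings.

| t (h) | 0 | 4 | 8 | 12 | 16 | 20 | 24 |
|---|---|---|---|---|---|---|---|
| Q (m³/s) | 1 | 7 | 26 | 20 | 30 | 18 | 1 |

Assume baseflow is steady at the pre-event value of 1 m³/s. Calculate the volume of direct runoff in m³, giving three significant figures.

V ≈ 1.38 × 10^6 m³

Direct-runoff ordinates (Q − Q_b): 0.0, 6.0, 25.0, 19.0, 29.0, 17.0, 0.0 m³/s.
ΣQ_DR = 96.00 m³/s.
With Δt = 4 h = 14400 s, V = ΣQ_DR · Δt = 96.00 × 14400 = 1.38 × 10^6 m³.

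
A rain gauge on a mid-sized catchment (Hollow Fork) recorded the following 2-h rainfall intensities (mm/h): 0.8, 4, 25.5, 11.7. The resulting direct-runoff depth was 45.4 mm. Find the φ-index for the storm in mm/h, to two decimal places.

Only the 2 blocks with intensity above φ contribute runoff: 25.5, 11.7 mm/h.
Σ(I−φ)·Δt = d  ⇒  (25.5+11.7 − 2φ)·2 = 45.4
φ = (37.20 − 45.4/2) / 2 = 7.25 mm/h.

φ ≈ 7.25 mm/h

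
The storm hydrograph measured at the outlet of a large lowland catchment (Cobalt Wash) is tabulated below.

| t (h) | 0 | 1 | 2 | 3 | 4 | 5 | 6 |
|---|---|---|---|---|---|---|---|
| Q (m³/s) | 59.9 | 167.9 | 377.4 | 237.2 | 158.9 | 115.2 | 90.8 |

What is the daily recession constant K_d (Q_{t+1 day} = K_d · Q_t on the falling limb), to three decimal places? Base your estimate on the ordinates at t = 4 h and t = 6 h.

Between t = 4 h and t = 6 h the flow falls from 158.9 to 90.8 m³/s over 2×1 h = 2 h.
Per-interval ratio K = (90.8/158.9)^(1/2) = 0.7559; K_d = K^(24/1) = 0.001.

K_d ≈ 0.001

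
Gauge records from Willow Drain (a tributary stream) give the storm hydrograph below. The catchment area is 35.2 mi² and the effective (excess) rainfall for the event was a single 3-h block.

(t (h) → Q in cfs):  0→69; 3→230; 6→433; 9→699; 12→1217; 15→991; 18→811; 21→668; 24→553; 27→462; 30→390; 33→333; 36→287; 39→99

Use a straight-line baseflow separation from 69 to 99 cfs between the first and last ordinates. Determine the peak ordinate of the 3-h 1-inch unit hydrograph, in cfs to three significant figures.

U_p ≈ 1420 cfs

Direct runoff: 0.00, 158.69, 359.38, 623.08, 1138.77, 910.46, 728.15, 582.85, 465.54, 372.23, 297.92, 238.62, 190.31, 0.00 cfs; ΣQ_DR = 6066 cfs, peak = 1138.77 cfs.
Runoff depth d = ΣQ_DR·Δt / A = 6066 × 10800 / (35.2 mi²) = 0.8011 in.
The 1-inch UH is the DRH scaled by (1 in)/d, so U_p = 1138.77 × 1/0.8011 = 1420 cfs.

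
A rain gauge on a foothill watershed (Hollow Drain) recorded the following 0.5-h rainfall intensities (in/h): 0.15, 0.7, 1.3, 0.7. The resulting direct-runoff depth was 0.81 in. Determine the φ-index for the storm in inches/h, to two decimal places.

Only the 3 blocks with intensity above φ contribute runoff: 0.7, 1.3, 0.7 in/h.
Σ(I−φ)·Δt = d  ⇒  (0.7+1.3+0.7 − 3φ)·0.5 = 0.81
φ = (2.700 − 0.81/0.5) / 3 = 0.36 in/h.

φ ≈ 0.36 in/h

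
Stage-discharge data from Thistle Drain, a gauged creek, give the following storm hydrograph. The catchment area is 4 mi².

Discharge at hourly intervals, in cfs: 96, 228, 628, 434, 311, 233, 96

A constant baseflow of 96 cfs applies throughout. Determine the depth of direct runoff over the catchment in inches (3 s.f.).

d ≈ 0.525 in

Direct runoff: 0.0, 132.0, 532.0, 338.0, 215.0, 137.0, 0.0 cfs; ΣQ_DR = 1354 cfs.
V = ΣQ_DR · Δt = 1354 × 3600 s = 4.874 × 10^6 ft³.
Over A = 4 mi², depth = V / A = 0.525 in.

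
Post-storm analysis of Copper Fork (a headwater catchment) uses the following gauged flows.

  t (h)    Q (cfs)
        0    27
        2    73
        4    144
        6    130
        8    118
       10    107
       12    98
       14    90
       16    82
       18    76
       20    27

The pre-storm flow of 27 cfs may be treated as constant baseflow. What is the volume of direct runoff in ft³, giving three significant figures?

Direct-runoff ordinates (Q − Q_b): 0.0, 46.0, 117.0, 103.0, 91.0, 80.0, 71.0, 63.0, 55.0, 49.0, 0.0 cfs.
ΣQ_DR = 675.0 cfs.
With Δt = 2 h = 7200 s, V = ΣQ_DR · Δt = 675.0 × 7200 = 4.86 × 10^6 ft³.

V ≈ 4.86 × 10^6 ft³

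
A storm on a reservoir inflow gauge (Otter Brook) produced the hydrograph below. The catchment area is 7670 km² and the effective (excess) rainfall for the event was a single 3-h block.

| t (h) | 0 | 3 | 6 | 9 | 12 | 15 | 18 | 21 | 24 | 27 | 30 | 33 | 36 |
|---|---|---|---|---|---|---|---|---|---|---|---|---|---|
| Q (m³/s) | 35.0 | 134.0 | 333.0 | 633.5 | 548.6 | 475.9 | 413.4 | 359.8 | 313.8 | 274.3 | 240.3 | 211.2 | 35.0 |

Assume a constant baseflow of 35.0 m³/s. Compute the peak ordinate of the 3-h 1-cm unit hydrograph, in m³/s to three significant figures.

U_p ≈ 1200 m³/s

Direct runoff: 0.0, 99.0, 298.0, 598.5, 513.6, 440.9, 378.4, 324.8, 278.8, 239.3, 205.3, 176.2, 0.0 m³/s; ΣQ_DR = 3553 m³/s, peak = 598.5 m³/s.
Runoff depth d = ΣQ_DR·Δt / A = 3553 × 10800 / (7670 km²) = 5.003 mm.
The 1-cm UH is the DRH scaled by (10 mm)/d, so U_p = 598.5 × 10/5.003 = 1200 m³/s.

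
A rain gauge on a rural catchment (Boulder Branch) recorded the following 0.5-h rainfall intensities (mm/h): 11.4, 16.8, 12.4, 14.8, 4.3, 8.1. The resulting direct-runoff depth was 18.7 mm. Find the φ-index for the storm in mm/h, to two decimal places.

φ ≈ 5.22 mm/h

Only the 5 blocks with intensity above φ contribute runoff: 11.4, 16.8, 12.4, 14.8, 8.1 mm/h.
Σ(I−φ)·Δt = d  ⇒  (11.4+16.8+12.4+14.8+8.1 − 5φ)·0.5 = 18.7
φ = (63.50 − 18.7/0.5) / 5 = 5.22 mm/h.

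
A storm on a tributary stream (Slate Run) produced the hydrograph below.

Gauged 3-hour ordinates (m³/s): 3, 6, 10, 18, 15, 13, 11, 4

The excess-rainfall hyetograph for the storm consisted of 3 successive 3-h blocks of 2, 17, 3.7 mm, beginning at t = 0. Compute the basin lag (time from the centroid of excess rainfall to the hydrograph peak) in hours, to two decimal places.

Centroid of excess rainfall: t_c = Σ P_i·t̄_i / ΣP_i = 4.7247 h (block centres at 1.5, 4.5, 7.5 h).
Hydrograph peak occurs at t = 9 h, so basin lag t_L = 9 − 4.7247 = 4.28 h.

t_L ≈ 4.28 h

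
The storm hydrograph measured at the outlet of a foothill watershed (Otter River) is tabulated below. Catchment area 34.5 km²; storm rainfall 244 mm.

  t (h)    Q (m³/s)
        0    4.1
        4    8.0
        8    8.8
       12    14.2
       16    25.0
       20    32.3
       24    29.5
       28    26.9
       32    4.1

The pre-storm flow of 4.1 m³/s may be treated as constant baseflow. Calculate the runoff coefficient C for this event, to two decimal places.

C ≈ 0.20

ΣQ_DR = 116.0 m³/s; V = ΣQ_DR·Δt = 1.670 × 10^6 m³.
Runoff depth d = V / A = 48.42 mm.
C = d / P = 48.42 / 244 = 0.20.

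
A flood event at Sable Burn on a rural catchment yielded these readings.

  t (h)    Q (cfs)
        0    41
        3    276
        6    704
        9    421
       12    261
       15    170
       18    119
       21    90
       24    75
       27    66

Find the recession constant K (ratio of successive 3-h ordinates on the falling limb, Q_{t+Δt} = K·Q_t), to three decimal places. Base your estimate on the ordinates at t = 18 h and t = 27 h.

K ≈ 0.822

Using the recession-limb readings at t = 18 h and t = 27 h: Q falls from 119 to 66 cfs over 3 intervals.
K = (Q₂/Q₁)^(1/3) = (66/119)^(1/3) = 0.822.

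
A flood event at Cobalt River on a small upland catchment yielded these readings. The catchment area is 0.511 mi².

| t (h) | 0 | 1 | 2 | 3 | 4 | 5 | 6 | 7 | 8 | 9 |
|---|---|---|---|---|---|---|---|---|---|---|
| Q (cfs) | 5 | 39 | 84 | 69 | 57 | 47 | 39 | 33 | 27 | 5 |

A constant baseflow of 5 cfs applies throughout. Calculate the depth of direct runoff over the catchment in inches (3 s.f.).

Direct runoff: 0.0, 34.0, 79.0, 64.0, 52.0, 42.0, 34.0, 28.0, 22.0, 0.0 cfs; ΣQ_DR = 355.0 cfs.
V = ΣQ_DR · Δt = 355.0 × 3600 s = 1.278 × 10^6 ft³.
Over A = 0.511 mi², depth = V / A = 1.08 in.

d ≈ 1.08 in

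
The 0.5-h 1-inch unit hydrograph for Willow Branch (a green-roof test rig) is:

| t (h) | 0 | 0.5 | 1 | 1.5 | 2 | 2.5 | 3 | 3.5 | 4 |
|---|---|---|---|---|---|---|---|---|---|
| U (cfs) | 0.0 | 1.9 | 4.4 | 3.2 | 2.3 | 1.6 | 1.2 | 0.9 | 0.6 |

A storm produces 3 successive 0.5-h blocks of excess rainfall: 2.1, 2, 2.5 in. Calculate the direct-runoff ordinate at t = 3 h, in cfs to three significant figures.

Q ≈ 11.5 cfs

By discrete convolution, Q_j = Σ (P_i / 1 in) · U_{j−i}.
At t = 3 h (j=6): Q = (2.1/1)·1.2 + (2/1)·1.6 + (2.5/1)·2.3 = 11.5 cfs.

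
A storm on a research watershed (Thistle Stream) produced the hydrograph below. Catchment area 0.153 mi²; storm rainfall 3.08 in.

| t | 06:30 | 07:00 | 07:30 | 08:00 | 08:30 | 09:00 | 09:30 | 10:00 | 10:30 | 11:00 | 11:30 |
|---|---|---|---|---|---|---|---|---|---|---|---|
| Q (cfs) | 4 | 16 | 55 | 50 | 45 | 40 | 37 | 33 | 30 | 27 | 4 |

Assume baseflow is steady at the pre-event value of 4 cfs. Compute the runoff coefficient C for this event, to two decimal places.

ΣQ_DR = 297.0 cfs; V = ΣQ_DR·Δt = 5.346 × 10^5 ft³.
Runoff depth d = V / A = 1.504 in.
C = d / P = 1.504 / 3.08 = 0.49.

C ≈ 0.49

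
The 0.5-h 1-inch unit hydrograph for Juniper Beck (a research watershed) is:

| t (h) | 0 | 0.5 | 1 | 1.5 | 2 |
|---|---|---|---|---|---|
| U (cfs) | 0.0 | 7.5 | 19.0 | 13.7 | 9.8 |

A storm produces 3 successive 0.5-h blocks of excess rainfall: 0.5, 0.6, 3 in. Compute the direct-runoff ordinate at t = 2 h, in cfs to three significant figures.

Q ≈ 70.1 cfs

By discrete convolution, Q_j = Σ (P_i / 1 in) · U_{j−i}.
At t = 2 h (j=4): Q = (0.5/1)·9.8 + (0.6/1)·13.7 + (3/1)·19.0 = 70.1 cfs.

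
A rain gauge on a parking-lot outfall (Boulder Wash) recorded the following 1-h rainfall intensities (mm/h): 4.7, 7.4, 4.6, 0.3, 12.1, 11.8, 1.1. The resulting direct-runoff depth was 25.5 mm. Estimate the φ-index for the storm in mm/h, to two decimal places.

φ ≈ 3.02 mm/h

Only the 5 blocks with intensity above φ contribute runoff: 4.7, 7.4, 4.6, 12.1, 11.8 mm/h.
Σ(I−φ)·Δt = d  ⇒  (4.7+7.4+4.6+12.1+11.8 − 5φ)·1 = 25.5
φ = (40.60 − 25.5/1) / 5 = 3.02 mm/h.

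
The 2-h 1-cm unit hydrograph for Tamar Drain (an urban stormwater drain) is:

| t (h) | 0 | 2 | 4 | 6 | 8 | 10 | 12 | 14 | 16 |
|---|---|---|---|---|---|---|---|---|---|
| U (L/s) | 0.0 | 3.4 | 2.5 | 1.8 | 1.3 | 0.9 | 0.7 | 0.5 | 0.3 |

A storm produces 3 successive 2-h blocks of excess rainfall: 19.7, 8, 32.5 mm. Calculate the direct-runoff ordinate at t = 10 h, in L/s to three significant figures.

Q ≈ 8.66 L/s

By discrete convolution, Q_j = Σ (P_i / 10 mm) · U_{j−i}.
At t = 10 h (j=5): Q = (19.7/10)·0.9 + (8/10)·1.3 + (32.5/10)·1.8 = 8.66 L/s.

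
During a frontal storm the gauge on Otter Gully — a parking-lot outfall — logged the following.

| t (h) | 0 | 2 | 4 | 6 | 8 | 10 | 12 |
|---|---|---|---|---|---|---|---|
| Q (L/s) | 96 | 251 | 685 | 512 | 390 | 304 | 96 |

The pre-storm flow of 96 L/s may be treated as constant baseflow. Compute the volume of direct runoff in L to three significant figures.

Direct-runoff ordinates (Q − Q_b): 0.0, 155.0, 589.0, 416.0, 294.0, 208.0, 0.0 L/s.
ΣQ_DR = 1662 L/s.
With Δt = 2 h = 7200 s, V = ΣQ_DR · Δt = 1662 × 7200 = 1.20 × 10^7 L.

V ≈ 1.20 × 10^7 L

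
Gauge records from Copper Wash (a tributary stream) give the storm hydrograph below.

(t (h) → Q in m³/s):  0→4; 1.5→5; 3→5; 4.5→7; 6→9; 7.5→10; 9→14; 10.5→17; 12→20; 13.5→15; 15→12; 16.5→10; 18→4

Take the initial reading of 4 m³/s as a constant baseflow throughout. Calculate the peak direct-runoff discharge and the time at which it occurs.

Subtracting baseflow gives direct-runoff ordinates: 0.0, 1.0, 1.0, 3.0, 5.0, 6.0, 10.0, 13.0, 16.0, 11.0, 8.0, 6.0, 0.0 m³/s.
The maximum is 16.0 m³/s, occurring at the reading for t = 12 h.

Q_p = 16.0 m³/s at t = 12 h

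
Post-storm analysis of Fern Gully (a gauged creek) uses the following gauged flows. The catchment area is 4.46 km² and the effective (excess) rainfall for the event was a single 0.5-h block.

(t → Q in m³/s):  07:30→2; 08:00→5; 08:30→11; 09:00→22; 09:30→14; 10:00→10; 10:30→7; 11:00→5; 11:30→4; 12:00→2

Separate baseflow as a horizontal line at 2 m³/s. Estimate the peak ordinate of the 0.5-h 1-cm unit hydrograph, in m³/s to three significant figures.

U_p ≈ 7.99 m³/s

Direct runoff: 0.0, 3.0, 9.0, 20.0, 12.0, 8.0, 5.0, 3.0, 2.0, 0.0 m³/s; ΣQ_DR = 62.00 m³/s, peak = 20.0 m³/s.
Runoff depth d = ΣQ_DR·Δt / A = 62.00 × 1800 / (4.46 km²) = 25.02 mm.
The 1-cm UH is the DRH scaled by (10 mm)/d, so U_p = 20.0 × 10/25.02 = 7.99 m³/s.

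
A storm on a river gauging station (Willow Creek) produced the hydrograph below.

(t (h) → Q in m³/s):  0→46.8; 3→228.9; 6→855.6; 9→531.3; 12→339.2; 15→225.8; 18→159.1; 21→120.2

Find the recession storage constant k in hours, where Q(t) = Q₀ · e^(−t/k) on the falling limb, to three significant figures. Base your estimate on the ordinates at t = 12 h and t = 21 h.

On the falling limb, Q drops from 339.2 to 120.2 m³/s between t = 12 h and t = 21 h (Δt = 9 h).
k = −Δt / ln(Q₂/Q₁) = −9 / ln(120.2/339.2) = 8.68 h.

k ≈ 8.68 h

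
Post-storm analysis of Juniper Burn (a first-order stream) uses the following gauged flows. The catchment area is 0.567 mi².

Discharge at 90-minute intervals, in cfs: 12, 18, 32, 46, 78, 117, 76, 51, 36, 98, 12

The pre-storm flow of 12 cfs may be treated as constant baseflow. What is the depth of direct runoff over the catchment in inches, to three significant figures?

Direct runoff: 0.0, 6.0, 20.0, 34.0, 66.0, 105.0, 64.0, 39.0, 24.0, 86.0, 0.0 cfs; ΣQ_DR = 444.0 cfs.
V = ΣQ_DR · Δt = 444.0 × 5400 s = 2.398 × 10^6 ft³.
Over A = 0.567 mi², depth = V / A = 1.82 in.

d ≈ 1.82 in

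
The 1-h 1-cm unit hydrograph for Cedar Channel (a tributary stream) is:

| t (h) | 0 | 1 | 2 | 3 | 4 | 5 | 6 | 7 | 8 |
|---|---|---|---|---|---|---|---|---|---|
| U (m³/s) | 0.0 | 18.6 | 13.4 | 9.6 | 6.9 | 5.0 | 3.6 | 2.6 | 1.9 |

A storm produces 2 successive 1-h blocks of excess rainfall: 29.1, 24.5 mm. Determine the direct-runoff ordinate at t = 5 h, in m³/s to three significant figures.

By discrete convolution, Q_j = Σ (P_i / 10 mm) · U_{j−i}.
At t = 5 h (j=5): Q = (29.1/10)·5.0 + (24.5/10)·6.9 = 31.5 m³/s.

Q ≈ 31.5 m³/s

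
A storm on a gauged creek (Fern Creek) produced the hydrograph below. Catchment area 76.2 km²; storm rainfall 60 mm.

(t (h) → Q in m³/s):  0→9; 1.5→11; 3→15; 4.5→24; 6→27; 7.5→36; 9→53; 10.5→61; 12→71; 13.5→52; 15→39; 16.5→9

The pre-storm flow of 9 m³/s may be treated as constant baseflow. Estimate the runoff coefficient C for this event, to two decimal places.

ΣQ_DR = 299.0 m³/s; V = ΣQ_DR·Δt = 1.615 × 10^6 m³.
Runoff depth d = V / A = 21.19 mm.
C = d / P = 21.19 / 60 = 0.35.

C ≈ 0.35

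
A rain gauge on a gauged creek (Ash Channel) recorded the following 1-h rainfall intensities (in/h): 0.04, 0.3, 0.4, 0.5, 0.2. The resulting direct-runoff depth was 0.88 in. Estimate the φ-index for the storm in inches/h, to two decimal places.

Only the 4 blocks with intensity above φ contribute runoff: 0.3, 0.4, 0.5, 0.2 in/h.
Σ(I−φ)·Δt = d  ⇒  (0.3+0.4+0.5+0.2 − 4φ)·1 = 0.88
φ = (1.400 − 0.88/1) / 4 = 0.13 in/h.

φ ≈ 0.13 in/h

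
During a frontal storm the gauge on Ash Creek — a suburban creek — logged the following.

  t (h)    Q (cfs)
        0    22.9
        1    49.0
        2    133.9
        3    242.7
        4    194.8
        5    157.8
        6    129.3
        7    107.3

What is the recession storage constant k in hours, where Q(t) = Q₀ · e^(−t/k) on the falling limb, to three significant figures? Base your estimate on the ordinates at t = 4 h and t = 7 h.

On the falling limb, Q drops from 194.8 to 107.3 cfs between t = 4 h and t = 7 h (Δt = 3 h).
k = −Δt / ln(Q₂/Q₁) = −3 / ln(107.3/194.8) = 5.03 h.

k ≈ 5.03 h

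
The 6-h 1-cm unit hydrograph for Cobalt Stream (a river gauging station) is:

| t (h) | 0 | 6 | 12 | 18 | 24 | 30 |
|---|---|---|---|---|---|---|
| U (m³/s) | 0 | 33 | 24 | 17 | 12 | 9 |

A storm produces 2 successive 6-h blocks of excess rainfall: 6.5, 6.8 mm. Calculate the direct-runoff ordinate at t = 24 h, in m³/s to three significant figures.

Q ≈ 19.4 m³/s

By discrete convolution, Q_j = Σ (P_i / 10 mm) · U_{j−i}.
At t = 24 h (j=4): Q = (6.5/10)·12 + (6.8/10)·17 = 19.4 m³/s.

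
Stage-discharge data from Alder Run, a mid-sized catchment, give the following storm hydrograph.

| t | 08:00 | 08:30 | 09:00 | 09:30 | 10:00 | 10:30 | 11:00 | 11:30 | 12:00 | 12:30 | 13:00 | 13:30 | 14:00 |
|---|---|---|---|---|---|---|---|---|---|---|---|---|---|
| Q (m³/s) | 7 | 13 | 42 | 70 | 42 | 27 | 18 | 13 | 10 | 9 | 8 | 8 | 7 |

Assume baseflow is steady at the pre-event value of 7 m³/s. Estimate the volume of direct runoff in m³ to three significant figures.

V ≈ 3.29 × 10^5 m³

Direct-runoff ordinates (Q − Q_b): 0.0, 6.0, 35.0, 63.0, 35.0, 20.0, 11.0, 6.0, 3.0, 2.0, 1.0, 1.0, 0.0 m³/s.
ΣQ_DR = 183.0 m³/s.
With Δt = 0.5 h = 1800 s, V = ΣQ_DR · Δt = 183.0 × 1800 = 3.29 × 10^5 m³.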